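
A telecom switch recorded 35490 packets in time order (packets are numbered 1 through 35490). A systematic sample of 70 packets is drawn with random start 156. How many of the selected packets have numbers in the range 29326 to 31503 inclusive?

k = 35490/70 = 507
First selection ≥ 29326: 156 + ⌈(29326−156)/507⌉·507 = 156 + 58×507 = 29562
Last selection ≤ 31503: 156 + ⌊(31503−156)/507⌋·507 = 156 + 61×507 = 31083
Count = 61 − 58 + 1 = 4

4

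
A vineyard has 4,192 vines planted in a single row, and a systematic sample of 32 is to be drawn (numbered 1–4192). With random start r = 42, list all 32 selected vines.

k = N/n = 4192/32 = 131
vine 1: 42
vine 2: 42 + 131 = 173
vine 3: 173 + 131 = 304
vine 4: 304 + 131 = 435
vine 5: 435 + 131 = 566
vine 6: 566 + 131 = 697
vine 7: 697 + 131 = 828
vine 8: 828 + 131 = 959
vine 9: 959 + 131 = 1090
vine 10: 1090 + 131 = 1221
vine 11: 1221 + 131 = 1352
vine 12: 1352 + 131 = 1483
vine 13: 1483 + 131 = 1614
vine 14: 1614 + 131 = 1745
vine 15: 1745 + 131 = 1876
vine 16: 1876 + 131 = 2007
vine 17: 2007 + 131 = 2138
vine 18: 2138 + 131 = 2269
vine 19: 2269 + 131 = 2400
vine 20: 2400 + 131 = 2531
vine 21: 2531 + 131 = 2662
vine 22: 2662 + 131 = 2793
vine 23: 2793 + 131 = 2924
vine 24: 2924 + 131 = 3055
vine 25: 3055 + 131 = 3186
vine 26: 3186 + 131 = 3317
vine 27: 3317 + 131 = 3448
vine 28: 3448 + 131 = 3579
vine 29: 3579 + 131 = 3710
vine 30: 3710 + 131 = 3841
vine 31: 3841 + 131 = 3972
vine 32: 3972 + 131 = 4103

42, 173, 304, 435, 566, 697, 828, 959, 1090, 1221, 1352, 1483, 1614, 1745, 1876, 2007, 2138, 2269, 2400, 2531, 2662, 2793, 2924, 3055, 3186, 3317, 3448, 3579, 3710, 3841, 3972, 4103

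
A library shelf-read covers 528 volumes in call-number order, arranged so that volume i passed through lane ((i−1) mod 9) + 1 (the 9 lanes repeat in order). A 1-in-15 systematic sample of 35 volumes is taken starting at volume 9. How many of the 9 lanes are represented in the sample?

3

Consecutive selections differ by k = 15, so their lane numbers differ by 15 mod 9 = 6.
gcd(15, 9) = 3, so the sample visits 9/3 = 3 distinct residues mod 9.
Start 9 is lane 9; the lanes hit are 3, 6, 9.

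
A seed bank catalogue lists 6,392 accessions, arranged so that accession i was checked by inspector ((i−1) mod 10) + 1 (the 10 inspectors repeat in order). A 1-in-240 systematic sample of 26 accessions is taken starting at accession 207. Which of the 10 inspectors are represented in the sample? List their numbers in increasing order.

Consecutive selections differ by k = 240, so their inspector numbers differ by 240 mod 10 = 0.
gcd(240, 10) = 10, so the sample visits 10/10 = 1 distinct residues mod 10.
Start 207 is inspector 7; the inspectors hit are 7.

7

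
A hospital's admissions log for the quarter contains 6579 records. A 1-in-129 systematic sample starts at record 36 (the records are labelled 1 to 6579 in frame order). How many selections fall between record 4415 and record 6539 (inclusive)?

k = 129
First selection ≥ 4415: 36 + ⌈(4415−36)/129⌉·129 = 36 + 34×129 = 4422
Last selection ≤ 6539: 36 + ⌊(6539−36)/129⌋·129 = 36 + 50×129 = 6486
Count = 50 − 34 + 1 = 17

17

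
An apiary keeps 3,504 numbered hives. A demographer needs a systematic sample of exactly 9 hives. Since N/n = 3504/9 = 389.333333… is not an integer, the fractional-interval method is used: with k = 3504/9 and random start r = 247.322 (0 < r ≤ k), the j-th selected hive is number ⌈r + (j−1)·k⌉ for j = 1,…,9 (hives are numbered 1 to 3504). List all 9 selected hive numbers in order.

248, 637, 1026, 1416, 1805, 2194, 2584, 2973, 3362

j=1: r + 0k = 247.322 → ⌈·⌉ = 248
j=2: r + 1k = 636.655333… → ⌈·⌉ = 637
j=3: r + 2k = 1025.988666… → ⌈·⌉ = 1026
j=4: r + 3k = 1415.322 → ⌈·⌉ = 1416
j=5: r + 4k = 1804.655333… → ⌈·⌉ = 1805
j=6: r + 5k = 2193.988666… → ⌈·⌉ = 2194
j=7: r + 6k = 2583.322 → ⌈·⌉ = 2584
j=8: r + 7k = 2972.655333… → ⌈·⌉ = 2973
j=9: r + 8k = 3361.988666… → ⌈·⌉ = 3362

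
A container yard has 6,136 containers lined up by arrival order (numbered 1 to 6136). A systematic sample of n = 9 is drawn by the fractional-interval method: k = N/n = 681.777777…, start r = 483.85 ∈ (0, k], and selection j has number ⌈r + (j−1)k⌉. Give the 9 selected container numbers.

j=1: r + 0k = 483.85 → ⌈·⌉ = 484
j=2: r + 1k = 1165.627777… → ⌈·⌉ = 1166
j=3: r + 2k = 1847.405555… → ⌈·⌉ = 1848
j=4: r + 3k = 2529.183333… → ⌈·⌉ = 2530
j=5: r + 4k = 3210.961111… → ⌈·⌉ = 3211
j=6: r + 5k = 3892.738888… → ⌈·⌉ = 3893
j=7: r + 6k = 4574.516666… → ⌈·⌉ = 4575
j=8: r + 7k = 5256.294444… → ⌈·⌉ = 5257
j=9: r + 8k = 5938.072222… → ⌈·⌉ = 5939

484, 1166, 1848, 2530, 3211, 3893, 4575, 5257, 5939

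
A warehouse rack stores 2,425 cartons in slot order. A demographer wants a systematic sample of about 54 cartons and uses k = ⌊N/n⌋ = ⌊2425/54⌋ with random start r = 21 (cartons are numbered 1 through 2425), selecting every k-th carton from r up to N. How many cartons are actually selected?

55

k = ⌊2425/54⌋ = 44
Achieved size = ⌊(2425 − 21)/44⌋ + 1 = ⌊2404/44⌋ + 1 = 54 + 1 = 55
(last selection: 21 + 54×44 = 2397 ≤ 2425; next would be 2441 > 2425)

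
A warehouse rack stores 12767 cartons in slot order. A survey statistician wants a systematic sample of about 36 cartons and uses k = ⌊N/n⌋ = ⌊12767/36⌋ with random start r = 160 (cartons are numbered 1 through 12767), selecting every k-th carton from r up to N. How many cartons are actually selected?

k = ⌊12767/36⌋ = 354
Achieved size = ⌊(12767 − 160)/354⌋ + 1 = ⌊12607/354⌋ + 1 = 35 + 1 = 36
(last selection: 160 + 35×354 = 12550 ≤ 12767; next would be 12904 > 12767)

36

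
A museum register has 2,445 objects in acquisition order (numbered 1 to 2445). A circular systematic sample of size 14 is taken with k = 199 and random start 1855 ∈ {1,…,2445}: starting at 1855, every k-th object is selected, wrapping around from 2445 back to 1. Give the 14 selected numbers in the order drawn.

Selection 1: 1855
Selection 2: 1855 + 199 = 2054
Selection 3: 2054 + 199 = 2253
Selection 4: 2253 + 199 = 2452 → 2452 − 2445 = 7
Selection 5: 7 + 199 = 206
Selection 6: 206 + 199 = 405
Selection 7: 405 + 199 = 604
Selection 8: 604 + 199 = 803
Selection 9: 803 + 199 = 1002
Selection 10: 1002 + 199 = 1201
Selection 11: 1201 + 199 = 1400
Selection 12: 1400 + 199 = 1599
Selection 13: 1599 + 199 = 1798
Selection 14: 1798 + 199 = 1997

1855, 2054, 2253, 7, 206, 405, 604, 803, 1002, 1201, 1400, 1599, 1798, 1997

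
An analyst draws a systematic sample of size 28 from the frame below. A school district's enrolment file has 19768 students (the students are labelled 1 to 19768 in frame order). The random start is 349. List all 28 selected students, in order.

k = N/n = 19768/28 = 706
student 1: 349
student 2: 349 + 706 = 1055
student 3: 1055 + 706 = 1761
student 4: 1761 + 706 = 2467
student 5: 2467 + 706 = 3173
student 6: 3173 + 706 = 3879
student 7: 3879 + 706 = 4585
student 8: 4585 + 706 = 5291
student 9: 5291 + 706 = 5997
student 10: 5997 + 706 = 6703
student 11: 6703 + 706 = 7409
student 12: 7409 + 706 = 8115
student 13: 8115 + 706 = 8821
student 14: 8821 + 706 = 9527
student 15: 9527 + 706 = 10233
student 16: 10233 + 706 = 10939
student 17: 10939 + 706 = 11645
student 18: 11645 + 706 = 12351
student 19: 12351 + 706 = 13057
student 20: 13057 + 706 = 13763
student 21: 13763 + 706 = 14469
student 22: 14469 + 706 = 15175
student 23: 15175 + 706 = 15881
student 24: 15881 + 706 = 16587
student 25: 16587 + 706 = 17293
student 26: 17293 + 706 = 17999
student 27: 17999 + 706 = 18705
student 28: 18705 + 706 = 19411

349, 1055, 1761, 2467, 3173, 3879, 4585, 5291, 5997, 6703, 7409, 8115, 8821, 9527, 10233, 10939, 11645, 12351, 13057, 13763, 14469, 15175, 15881, 16587, 17293, 17999, 18705, 19411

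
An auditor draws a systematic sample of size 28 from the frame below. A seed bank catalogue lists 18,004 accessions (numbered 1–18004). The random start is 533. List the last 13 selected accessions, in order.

10178, 10821, 11464, 12107, 12750, 13393, 14036, 14679, 15322, 15965, 16608, 17251, 17894

k = N/n = 18004/28 = 643
16th selection = 533 + 15×643 = 10178
17th: 10178 + 643 = 10821
18th: 10821 + 643 = 11464
19th: 11464 + 643 = 12107
20th: 12107 + 643 = 12750
21st: 12750 + 643 = 13393
22nd: 13393 + 643 = 14036
23rd: 14036 + 643 = 14679
24th: 14679 + 643 = 15322
25th: 15322 + 643 = 15965
26th: 15965 + 643 = 16608
27th: 16608 + 643 = 17251
28th: 17251 + 643 = 17894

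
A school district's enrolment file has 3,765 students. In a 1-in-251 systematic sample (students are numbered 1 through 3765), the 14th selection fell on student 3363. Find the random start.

100

k = 251
r = 3363 − (14−1)×251 = 3363 − 3263 = 100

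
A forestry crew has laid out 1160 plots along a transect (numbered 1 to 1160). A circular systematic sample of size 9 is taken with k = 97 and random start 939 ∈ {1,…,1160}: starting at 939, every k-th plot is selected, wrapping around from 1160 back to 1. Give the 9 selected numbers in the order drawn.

939, 1036, 1133, 70, 167, 264, 361, 458, 555

Selection 1: 939
Selection 2: 939 + 97 = 1036
Selection 3: 1036 + 97 = 1133
Selection 4: 1133 + 97 = 1230 → 1230 − 1160 = 70
Selection 5: 70 + 97 = 167
Selection 6: 167 + 97 = 264
Selection 7: 264 + 97 = 361
Selection 8: 361 + 97 = 458
Selection 9: 458 + 97 = 555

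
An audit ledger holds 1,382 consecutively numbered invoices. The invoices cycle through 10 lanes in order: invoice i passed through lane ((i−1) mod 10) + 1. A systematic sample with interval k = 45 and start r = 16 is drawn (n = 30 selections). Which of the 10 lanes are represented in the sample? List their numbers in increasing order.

1, 6

Consecutive selections differ by k = 45, so their lane numbers differ by 45 mod 10 = 5.
gcd(45, 10) = 5, so the sample visits 10/5 = 2 distinct residues mod 10.
Start 16 is lane 6; the lanes hit are 1, 6.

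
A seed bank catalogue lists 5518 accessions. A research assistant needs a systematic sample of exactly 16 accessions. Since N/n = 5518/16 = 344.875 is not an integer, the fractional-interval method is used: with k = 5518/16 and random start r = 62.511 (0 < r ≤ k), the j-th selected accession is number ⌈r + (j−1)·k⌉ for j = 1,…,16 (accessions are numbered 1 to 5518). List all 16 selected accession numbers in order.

63, 408, 753, 1098, 1443, 1787, 2132, 2477, 2822, 3167, 3512, 3857, 4202, 4546, 4891, 5236

j=1: r + 0k = 62.511 → ⌈·⌉ = 63
j=2: r + 1k = 407.386 → ⌈·⌉ = 408
j=3: r + 2k = 752.261 → ⌈·⌉ = 753
j=4: r + 3k = 1097.136 → ⌈·⌉ = 1098
j=5: r + 4k = 1442.011 → ⌈·⌉ = 1443
j=6: r + 5k = 1786.886 → ⌈·⌉ = 1787
j=7: r + 6k = 2131.761 → ⌈·⌉ = 2132
j=8: r + 7k = 2476.636 → ⌈·⌉ = 2477
j=9: r + 8k = 2821.511 → ⌈·⌉ = 2822
j=10: r + 9k = 3166.386 → ⌈·⌉ = 3167
j=11: r + 10k = 3511.261 → ⌈·⌉ = 3512
j=12: r + 11k = 3856.136 → ⌈·⌉ = 3857
j=13: r + 12k = 4201.011 → ⌈·⌉ = 4202
j=14: r + 13k = 4545.886 → ⌈·⌉ = 4546
j=15: r + 14k = 4890.761 → ⌈·⌉ = 4891
j=16: r + 15k = 5235.636 → ⌈·⌉ = 5236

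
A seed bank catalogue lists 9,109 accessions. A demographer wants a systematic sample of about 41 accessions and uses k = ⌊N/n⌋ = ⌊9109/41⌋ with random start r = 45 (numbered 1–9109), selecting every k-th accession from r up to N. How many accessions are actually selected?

41

k = ⌊9109/41⌋ = 222
Achieved size = ⌊(9109 − 45)/222⌋ + 1 = ⌊9064/222⌋ + 1 = 40 + 1 = 41
(last selection: 45 + 40×222 = 8925 ≤ 9109; next would be 9147 > 9109)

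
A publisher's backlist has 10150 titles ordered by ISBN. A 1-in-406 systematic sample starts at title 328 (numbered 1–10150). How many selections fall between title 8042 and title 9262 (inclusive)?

4

k = 406
First selection ≥ 8042: 328 + ⌈(8042−328)/406⌉·406 = 328 + 19×406 = 8042
Last selection ≤ 9262: 328 + ⌊(9262−328)/406⌋·406 = 328 + 22×406 = 9260
Count = 22 − 19 + 1 = 4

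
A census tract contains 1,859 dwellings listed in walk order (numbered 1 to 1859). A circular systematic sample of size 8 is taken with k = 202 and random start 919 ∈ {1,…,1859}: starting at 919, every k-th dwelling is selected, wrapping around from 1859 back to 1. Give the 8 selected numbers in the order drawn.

Selection 1: 919
Selection 2: 919 + 202 = 1121
Selection 3: 1121 + 202 = 1323
Selection 4: 1323 + 202 = 1525
Selection 5: 1525 + 202 = 1727
Selection 6: 1727 + 202 = 1929 → 1929 − 1859 = 70
Selection 7: 70 + 202 = 272
Selection 8: 272 + 202 = 474

919, 1121, 1323, 1525, 1727, 70, 272, 474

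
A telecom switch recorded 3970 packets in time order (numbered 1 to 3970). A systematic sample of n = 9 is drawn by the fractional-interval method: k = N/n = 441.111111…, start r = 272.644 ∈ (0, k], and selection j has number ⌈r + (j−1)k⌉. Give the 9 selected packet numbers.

j=1: r + 0k = 272.644 → ⌈·⌉ = 273
j=2: r + 1k = 713.755111… → ⌈·⌉ = 714
j=3: r + 2k = 1154.866222… → ⌈·⌉ = 1155
j=4: r + 3k = 1595.977333… → ⌈·⌉ = 1596
j=5: r + 4k = 2037.088444… → ⌈·⌉ = 2038
j=6: r + 5k = 2478.199555… → ⌈·⌉ = 2479
j=7: r + 6k = 2919.310666… → ⌈·⌉ = 2920
j=8: r + 7k = 3360.421777… → ⌈·⌉ = 3361
j=9: r + 8k = 3801.532888… → ⌈·⌉ = 3802

273, 714, 1155, 1596, 2038, 2479, 2920, 3361, 3802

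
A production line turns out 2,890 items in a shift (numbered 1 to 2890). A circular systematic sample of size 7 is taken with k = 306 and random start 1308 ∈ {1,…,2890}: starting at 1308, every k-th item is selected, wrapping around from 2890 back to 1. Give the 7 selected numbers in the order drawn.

1308, 1614, 1920, 2226, 2532, 2838, 254

Selection 1: 1308
Selection 2: 1308 + 306 = 1614
Selection 3: 1614 + 306 = 1920
Selection 4: 1920 + 306 = 2226
Selection 5: 2226 + 306 = 2532
Selection 6: 2532 + 306 = 2838
Selection 7: 2838 + 306 = 3144 → 3144 − 2890 = 254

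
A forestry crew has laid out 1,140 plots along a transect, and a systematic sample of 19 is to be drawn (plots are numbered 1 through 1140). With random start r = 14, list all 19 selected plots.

k = N/n = 1140/19 = 60
plot 1: 14
plot 2: 14 + 60 = 74
plot 3: 74 + 60 = 134
plot 4: 134 + 60 = 194
plot 5: 194 + 60 = 254
plot 6: 254 + 60 = 314
plot 7: 314 + 60 = 374
plot 8: 374 + 60 = 434
plot 9: 434 + 60 = 494
plot 10: 494 + 60 = 554
plot 11: 554 + 60 = 614
plot 12: 614 + 60 = 674
plot 13: 674 + 60 = 734
plot 14: 734 + 60 = 794
plot 15: 794 + 60 = 854
plot 16: 854 + 60 = 914
plot 17: 914 + 60 = 974
plot 18: 974 + 60 = 1034
plot 19: 1034 + 60 = 1094

14, 74, 134, 194, 254, 314, 374, 434, 494, 554, 614, 674, 734, 794, 854, 914, 974, 1034, 1094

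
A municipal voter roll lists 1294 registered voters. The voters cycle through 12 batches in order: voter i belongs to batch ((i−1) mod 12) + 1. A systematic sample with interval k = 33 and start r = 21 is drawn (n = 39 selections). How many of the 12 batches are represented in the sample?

4

Consecutive selections differ by k = 33, so their batch numbers differ by 33 mod 12 = 9.
gcd(33, 12) = 3, so the sample visits 12/3 = 4 distinct residues mod 12.
Start 21 is batch 9; the batches hit are 3, 6, 9, 12.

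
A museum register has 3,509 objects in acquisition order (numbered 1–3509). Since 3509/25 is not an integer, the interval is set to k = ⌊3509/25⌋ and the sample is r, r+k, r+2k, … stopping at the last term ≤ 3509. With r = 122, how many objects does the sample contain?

k = ⌊3509/25⌋ = 140
Achieved size = ⌊(3509 − 122)/140⌋ + 1 = ⌊3387/140⌋ + 1 = 24 + 1 = 25
(last selection: 122 + 24×140 = 3482 ≤ 3509; next would be 3622 > 3509)

25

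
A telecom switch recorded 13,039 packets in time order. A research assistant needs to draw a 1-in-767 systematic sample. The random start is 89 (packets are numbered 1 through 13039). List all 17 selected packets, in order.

89, 856, 1623, 2390, 3157, 3924, 4691, 5458, 6225, 6992, 7759, 8526, 9293, 10060, 10827, 11594, 12361

packet 1: 89
packet 2: 89 + 767 = 856
packet 3: 856 + 767 = 1623
packet 4: 1623 + 767 = 2390
packet 5: 2390 + 767 = 3157
packet 6: 3157 + 767 = 3924
packet 7: 3924 + 767 = 4691
packet 8: 4691 + 767 = 5458
packet 9: 5458 + 767 = 6225
packet 10: 6225 + 767 = 6992
packet 11: 6992 + 767 = 7759
packet 12: 7759 + 767 = 8526
packet 13: 8526 + 767 = 9293
packet 14: 9293 + 767 = 10060
packet 15: 10060 + 767 = 10827
packet 16: 10827 + 767 = 11594
packet 17: 11594 + 767 = 12361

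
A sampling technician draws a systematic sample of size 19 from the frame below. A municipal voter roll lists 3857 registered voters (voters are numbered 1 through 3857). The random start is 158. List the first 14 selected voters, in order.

k = N/n = 3857/19 = 203
voter 1: 158
voter 2: 158 + 203 = 361
voter 3: 361 + 203 = 564
voter 4: 564 + 203 = 767
voter 5: 767 + 203 = 970
voter 6: 970 + 203 = 1173
voter 7: 1173 + 203 = 1376
voter 8: 1376 + 203 = 1579
voter 9: 1579 + 203 = 1782
voter 10: 1782 + 203 = 1985
voter 11: 1985 + 203 = 2188
voter 12: 2188 + 203 = 2391
voter 13: 2391 + 203 = 2594
voter 14: 2594 + 203 = 2797

158, 361, 564, 767, 970, 1173, 1376, 1579, 1782, 1985, 2188, 2391, 2594, 2797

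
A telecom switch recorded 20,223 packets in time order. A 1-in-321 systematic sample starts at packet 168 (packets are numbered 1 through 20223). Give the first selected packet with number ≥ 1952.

k = 321
Steps past start: ⌈(1952 − 168)/321⌉ = ⌈1784/321⌉ = 6
Selected packet: 168 + 6×321 = 2094

2094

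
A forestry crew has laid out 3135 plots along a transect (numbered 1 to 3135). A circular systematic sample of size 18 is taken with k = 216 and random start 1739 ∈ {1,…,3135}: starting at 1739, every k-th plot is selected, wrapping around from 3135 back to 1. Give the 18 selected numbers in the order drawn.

1739, 1955, 2171, 2387, 2603, 2819, 3035, 116, 332, 548, 764, 980, 1196, 1412, 1628, 1844, 2060, 2276

Selection 1: 1739
Selection 2: 1739 + 216 = 1955
Selection 3: 1955 + 216 = 2171
Selection 4: 2171 + 216 = 2387
Selection 5: 2387 + 216 = 2603
Selection 6: 2603 + 216 = 2819
Selection 7: 2819 + 216 = 3035
Selection 8: 3035 + 216 = 3251 → 3251 − 3135 = 116
Selection 9: 116 + 216 = 332
Selection 10: 332 + 216 = 548
Selection 11: 548 + 216 = 764
Selection 12: 764 + 216 = 980
Selection 13: 980 + 216 = 1196
Selection 14: 1196 + 216 = 1412
Selection 15: 1412 + 216 = 1628
Selection 16: 1628 + 216 = 1844
Selection 17: 1844 + 216 = 2060
Selection 18: 2060 + 216 = 2276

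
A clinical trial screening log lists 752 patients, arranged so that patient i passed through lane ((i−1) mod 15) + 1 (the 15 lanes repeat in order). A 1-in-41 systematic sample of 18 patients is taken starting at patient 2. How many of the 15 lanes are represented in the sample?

Consecutive selections differ by k = 41, so their lane numbers differ by 41 mod 15 = 11.
gcd(41, 15) = 1, so the sample visits 15/1 = 15 distinct residues mod 15.
Start 2 is lane 2; the lanes hit are 1, 2, 3, 4, 5, 6, 7, 8, 9, 10, 11, 12, 13, 14, 15.

15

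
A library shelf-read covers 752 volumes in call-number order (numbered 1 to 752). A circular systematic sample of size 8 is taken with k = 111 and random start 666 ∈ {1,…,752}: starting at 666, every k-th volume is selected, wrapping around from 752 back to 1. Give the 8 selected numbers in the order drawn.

666, 25, 136, 247, 358, 469, 580, 691

Selection 1: 666
Selection 2: 666 + 111 = 777 → 777 − 752 = 25
Selection 3: 25 + 111 = 136
Selection 4: 136 + 111 = 247
Selection 5: 247 + 111 = 358
Selection 6: 358 + 111 = 469
Selection 7: 469 + 111 = 580
Selection 8: 580 + 111 = 691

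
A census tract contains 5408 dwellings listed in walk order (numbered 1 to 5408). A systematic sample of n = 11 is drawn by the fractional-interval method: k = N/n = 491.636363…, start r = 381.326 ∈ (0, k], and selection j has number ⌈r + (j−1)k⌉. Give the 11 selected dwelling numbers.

382, 873, 1365, 1857, 2348, 2840, 3332, 3823, 4315, 4807, 5298

j=1: r + 0k = 381.326 → ⌈·⌉ = 382
j=2: r + 1k = 872.962363… → ⌈·⌉ = 873
j=3: r + 2k = 1364.598727… → ⌈·⌉ = 1365
j=4: r + 3k = 1856.235090… → ⌈·⌉ = 1857
j=5: r + 4k = 2347.871454… → ⌈·⌉ = 2348
j=6: r + 5k = 2839.507818… → ⌈·⌉ = 2840
j=7: r + 6k = 3331.144181… → ⌈·⌉ = 3332
j=8: r + 7k = 3822.780545… → ⌈·⌉ = 3823
j=9: r + 8k = 4314.416909… → ⌈·⌉ = 4315
j=10: r + 9k = 4806.053272… → ⌈·⌉ = 4807
j=11: r + 10k = 5297.689636… → ⌈·⌉ = 5298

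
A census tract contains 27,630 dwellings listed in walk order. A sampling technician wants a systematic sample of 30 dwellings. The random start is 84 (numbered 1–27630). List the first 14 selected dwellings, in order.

k = N/n = 27630/30 = 921
dwelling 1: 84
dwelling 2: 84 + 921 = 1005
dwelling 3: 1005 + 921 = 1926
dwelling 4: 1926 + 921 = 2847
dwelling 5: 2847 + 921 = 3768
dwelling 6: 3768 + 921 = 4689
dwelling 7: 4689 + 921 = 5610
dwelling 8: 5610 + 921 = 6531
dwelling 9: 6531 + 921 = 7452
dwelling 10: 7452 + 921 = 8373
dwelling 11: 8373 + 921 = 9294
dwelling 12: 9294 + 921 = 10215
dwelling 13: 10215 + 921 = 11136
dwelling 14: 11136 + 921 = 12057

84, 1005, 1926, 2847, 3768, 4689, 5610, 6531, 7452, 8373, 9294, 10215, 11136, 12057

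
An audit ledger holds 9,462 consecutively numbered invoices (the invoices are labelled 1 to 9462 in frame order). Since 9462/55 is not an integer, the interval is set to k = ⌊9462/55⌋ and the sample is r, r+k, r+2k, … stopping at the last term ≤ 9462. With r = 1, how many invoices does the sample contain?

k = ⌊9462/55⌋ = 172
Achieved size = ⌊(9462 − 1)/172⌋ + 1 = ⌊9461/172⌋ + 1 = 55 + 1 = 56
(last selection: 1 + 55×172 = 9461 ≤ 9462; next would be 9633 > 9462)

56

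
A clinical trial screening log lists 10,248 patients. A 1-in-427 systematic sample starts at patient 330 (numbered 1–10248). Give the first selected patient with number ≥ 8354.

8443

k = 427
Steps past start: ⌈(8354 − 330)/427⌉ = ⌈8024/427⌉ = 19
Selected patient: 330 + 19×427 = 8443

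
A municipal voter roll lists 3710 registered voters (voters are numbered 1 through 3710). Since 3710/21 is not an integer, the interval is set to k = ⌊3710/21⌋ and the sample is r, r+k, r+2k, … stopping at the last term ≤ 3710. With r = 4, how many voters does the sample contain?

22

k = ⌊3710/21⌋ = 176
Achieved size = ⌊(3710 − 4)/176⌋ + 1 = ⌊3706/176⌋ + 1 = 21 + 1 = 22
(last selection: 4 + 21×176 = 3700 ≤ 3710; next would be 3876 > 3710)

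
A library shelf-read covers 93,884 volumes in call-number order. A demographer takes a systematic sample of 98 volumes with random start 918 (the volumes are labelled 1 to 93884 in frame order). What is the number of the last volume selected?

93844

k = 93884/98 = 958
98th selection = r + (98−1)·k = 918 + 97×958 = 918 + 92926 = 93844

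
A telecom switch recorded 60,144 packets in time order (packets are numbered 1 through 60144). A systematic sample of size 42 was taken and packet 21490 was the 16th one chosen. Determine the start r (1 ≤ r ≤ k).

10

k = 60144/42 = 1432
r = 21490 − (16−1)×1432 = 21490 − 21480 = 10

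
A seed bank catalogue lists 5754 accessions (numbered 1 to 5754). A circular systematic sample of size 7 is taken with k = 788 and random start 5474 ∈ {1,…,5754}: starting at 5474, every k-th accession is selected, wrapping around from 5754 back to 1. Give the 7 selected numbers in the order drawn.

Selection 1: 5474
Selection 2: 5474 + 788 = 6262 → 6262 − 5754 = 508
Selection 3: 508 + 788 = 1296
Selection 4: 1296 + 788 = 2084
Selection 5: 2084 + 788 = 2872
Selection 6: 2872 + 788 = 3660
Selection 7: 3660 + 788 = 4448

5474, 508, 1296, 2084, 2872, 3660, 4448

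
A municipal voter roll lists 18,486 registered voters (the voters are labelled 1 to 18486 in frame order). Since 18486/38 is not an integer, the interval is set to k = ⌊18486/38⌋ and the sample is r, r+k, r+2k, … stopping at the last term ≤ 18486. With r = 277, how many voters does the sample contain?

38

k = ⌊18486/38⌋ = 486
Achieved size = ⌊(18486 − 277)/486⌋ + 1 = ⌊18209/486⌋ + 1 = 37 + 1 = 38
(last selection: 277 + 37×486 = 18259 ≤ 18486; next would be 18745 > 18486)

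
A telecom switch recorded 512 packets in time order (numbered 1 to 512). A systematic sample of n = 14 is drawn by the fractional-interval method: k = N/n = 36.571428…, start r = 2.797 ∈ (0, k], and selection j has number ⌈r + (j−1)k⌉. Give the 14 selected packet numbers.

3, 40, 76, 113, 150, 186, 223, 259, 296, 332, 369, 406, 442, 479

j=1: r + 0k = 2.797 → ⌈·⌉ = 3
j=2: r + 1k = 39.368428… → ⌈·⌉ = 40
j=3: r + 2k = 75.939857… → ⌈·⌉ = 76
j=4: r + 3k = 112.511285… → ⌈·⌉ = 113
j=5: r + 4k = 149.082714… → ⌈·⌉ = 150
j=6: r + 5k = 185.654142… → ⌈·⌉ = 186
j=7: r + 6k = 222.225571… → ⌈·⌉ = 223
j=8: r + 7k = 258.797 → ⌈·⌉ = 259
j=9: r + 8k = 295.368428… → ⌈·⌉ = 296
j=10: r + 9k = 331.939857… → ⌈·⌉ = 332
j=11: r + 10k = 368.511285… → ⌈·⌉ = 369
j=12: r + 11k = 405.082714… → ⌈·⌉ = 406
j=13: r + 12k = 441.654142… → ⌈·⌉ = 442
j=14: r + 13k = 478.225571… → ⌈·⌉ = 479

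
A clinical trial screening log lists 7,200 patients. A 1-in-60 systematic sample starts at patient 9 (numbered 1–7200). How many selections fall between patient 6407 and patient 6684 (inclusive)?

5

k = 60
First selection ≥ 6407: 9 + ⌈(6407−9)/60⌉·60 = 9 + 107×60 = 6429
Last selection ≤ 6684: 9 + ⌊(6684−9)/60⌋·60 = 9 + 111×60 = 6669
Count = 111 − 107 + 1 = 5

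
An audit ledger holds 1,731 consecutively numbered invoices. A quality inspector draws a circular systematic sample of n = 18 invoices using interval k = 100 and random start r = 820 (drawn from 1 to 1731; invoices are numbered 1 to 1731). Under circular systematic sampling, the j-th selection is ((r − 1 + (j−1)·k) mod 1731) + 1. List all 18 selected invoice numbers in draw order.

Selection 1: 820
Selection 2: 820 + 100 = 920
Selection 3: 920 + 100 = 1020
Selection 4: 1020 + 100 = 1120
Selection 5: 1120 + 100 = 1220
Selection 6: 1220 + 100 = 1320
Selection 7: 1320 + 100 = 1420
Selection 8: 1420 + 100 = 1520
Selection 9: 1520 + 100 = 1620
Selection 10: 1620 + 100 = 1720
Selection 11: 1720 + 100 = 1820 → 1820 − 1731 = 89
Selection 12: 89 + 100 = 189
Selection 13: 189 + 100 = 289
Selection 14: 289 + 100 = 389
Selection 15: 389 + 100 = 489
Selection 16: 489 + 100 = 589
Selection 17: 589 + 100 = 689
Selection 18: 689 + 100 = 789

820, 920, 1020, 1120, 1220, 1320, 1420, 1520, 1620, 1720, 89, 189, 289, 389, 489, 589, 689, 789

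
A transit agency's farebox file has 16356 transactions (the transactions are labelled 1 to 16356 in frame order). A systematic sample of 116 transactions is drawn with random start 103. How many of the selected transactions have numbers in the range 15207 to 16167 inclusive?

k = 16356/116 = 141
First selection ≥ 15207: 103 + ⌈(15207−103)/141⌉·141 = 103 + 108×141 = 15331
Last selection ≤ 16167: 103 + ⌊(16167−103)/141⌋·141 = 103 + 113×141 = 16036
Count = 113 − 108 + 1 = 6

6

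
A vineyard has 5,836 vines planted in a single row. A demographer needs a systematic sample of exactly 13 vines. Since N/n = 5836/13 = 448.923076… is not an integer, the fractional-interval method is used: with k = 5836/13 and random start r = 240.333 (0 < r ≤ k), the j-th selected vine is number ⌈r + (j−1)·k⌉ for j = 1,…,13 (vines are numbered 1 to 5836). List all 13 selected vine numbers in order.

j=1: r + 0k = 240.333 → ⌈·⌉ = 241
j=2: r + 1k = 689.256076… → ⌈·⌉ = 690
j=3: r + 2k = 1138.179153… → ⌈·⌉ = 1139
j=4: r + 3k = 1587.102230… → ⌈·⌉ = 1588
j=5: r + 4k = 2036.025307… → ⌈·⌉ = 2037
j=6: r + 5k = 2484.948384… → ⌈·⌉ = 2485
j=7: r + 6k = 2933.871461… → ⌈·⌉ = 2934
j=8: r + 7k = 3382.794538… → ⌈·⌉ = 3383
j=9: r + 8k = 3831.717615… → ⌈·⌉ = 3832
j=10: r + 9k = 4280.640692… → ⌈·⌉ = 4281
j=11: r + 10k = 4729.563769… → ⌈·⌉ = 4730
j=12: r + 11k = 5178.486846… → ⌈·⌉ = 5179
j=13: r + 12k = 5627.409923… → ⌈·⌉ = 5628

241, 690, 1139, 1588, 2037, 2485, 2934, 3383, 3832, 4281, 4730, 5179, 5628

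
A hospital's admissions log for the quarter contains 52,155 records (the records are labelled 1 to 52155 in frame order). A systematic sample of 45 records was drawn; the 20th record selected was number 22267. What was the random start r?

246

k = 52155/45 = 1159
r = 22267 − (20−1)×1159 = 22267 − 22021 = 246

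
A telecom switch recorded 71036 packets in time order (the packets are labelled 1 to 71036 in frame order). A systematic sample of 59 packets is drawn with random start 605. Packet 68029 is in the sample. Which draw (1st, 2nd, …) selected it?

k = 71036/59 = 1204
position = (68029 − 605)/1204 + 1 = 67424/1204 + 1 = 56 + 1 = 57

57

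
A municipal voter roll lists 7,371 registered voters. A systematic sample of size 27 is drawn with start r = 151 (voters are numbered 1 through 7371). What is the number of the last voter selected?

k = 7371/27 = 273
27th selection = r + (27−1)·k = 151 + 26×273 = 151 + 7098 = 7249

7249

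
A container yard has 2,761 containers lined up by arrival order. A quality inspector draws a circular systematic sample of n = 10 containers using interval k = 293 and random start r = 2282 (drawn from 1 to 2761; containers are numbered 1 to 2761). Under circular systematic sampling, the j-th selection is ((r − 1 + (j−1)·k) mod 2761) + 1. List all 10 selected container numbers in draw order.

2282, 2575, 107, 400, 693, 986, 1279, 1572, 1865, 2158

Selection 1: 2282
Selection 2: 2282 + 293 = 2575
Selection 3: 2575 + 293 = 2868 → 2868 − 2761 = 107
Selection 4: 107 + 293 = 400
Selection 5: 400 + 293 = 693
Selection 6: 693 + 293 = 986
Selection 7: 986 + 293 = 1279
Selection 8: 1279 + 293 = 1572
Selection 9: 1572 + 293 = 1865
Selection 10: 1865 + 293 = 2158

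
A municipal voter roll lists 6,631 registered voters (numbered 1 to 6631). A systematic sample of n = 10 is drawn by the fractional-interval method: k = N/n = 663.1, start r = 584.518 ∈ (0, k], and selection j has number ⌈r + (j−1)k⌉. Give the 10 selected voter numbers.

585, 1248, 1911, 2574, 3237, 3901, 4564, 5227, 5890, 6553

j=1: r + 0k = 584.518 → ⌈·⌉ = 585
j=2: r + 1k = 1247.618 → ⌈·⌉ = 1248
j=3: r + 2k = 1910.718 → ⌈·⌉ = 1911
j=4: r + 3k = 2573.818 → ⌈·⌉ = 2574
j=5: r + 4k = 3236.918 → ⌈·⌉ = 3237
j=6: r + 5k = 3900.018 → ⌈·⌉ = 3901
j=7: r + 6k = 4563.118 → ⌈·⌉ = 4564
j=8: r + 7k = 5226.218 → ⌈·⌉ = 5227
j=9: r + 8k = 5889.318 → ⌈·⌉ = 5890
j=10: r + 9k = 6552.418 → ⌈·⌉ = 6553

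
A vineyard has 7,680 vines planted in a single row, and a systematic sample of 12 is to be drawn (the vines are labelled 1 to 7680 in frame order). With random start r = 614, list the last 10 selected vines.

k = N/n = 7680/12 = 640
3rd selection = 614 + 2×640 = 1894
4th: 1894 + 640 = 2534
5th: 2534 + 640 = 3174
6th: 3174 + 640 = 3814
7th: 3814 + 640 = 4454
8th: 4454 + 640 = 5094
9th: 5094 + 640 = 5734
10th: 5734 + 640 = 6374
11th: 6374 + 640 = 7014
12th: 7014 + 640 = 7654

1894, 2534, 3174, 3814, 4454, 5094, 5734, 6374, 7014, 7654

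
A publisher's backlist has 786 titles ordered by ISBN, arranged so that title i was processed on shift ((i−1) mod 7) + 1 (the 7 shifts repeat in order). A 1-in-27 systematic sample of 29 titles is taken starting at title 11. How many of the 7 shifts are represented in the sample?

7

Consecutive selections differ by k = 27, so their shift numbers differ by 27 mod 7 = 6.
gcd(27, 7) = 1, so the sample visits 7/1 = 7 distinct residues mod 7.
Start 11 is shift 4; the shifts hit are 1, 2, 3, 4, 5, 6, 7.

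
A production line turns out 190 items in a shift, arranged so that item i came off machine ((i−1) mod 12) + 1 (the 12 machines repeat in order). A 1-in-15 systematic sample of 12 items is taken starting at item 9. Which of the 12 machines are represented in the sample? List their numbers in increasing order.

3, 6, 9, 12

Consecutive selections differ by k = 15, so their machine numbers differ by 15 mod 12 = 3.
gcd(15, 12) = 3, so the sample visits 12/3 = 4 distinct residues mod 12.
Start 9 is machine 9; the machines hit are 3, 6, 9, 12.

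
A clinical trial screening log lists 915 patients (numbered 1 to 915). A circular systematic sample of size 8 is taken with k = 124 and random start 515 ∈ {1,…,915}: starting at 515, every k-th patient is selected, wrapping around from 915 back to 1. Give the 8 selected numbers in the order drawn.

515, 639, 763, 887, 96, 220, 344, 468

Selection 1: 515
Selection 2: 515 + 124 = 639
Selection 3: 639 + 124 = 763
Selection 4: 763 + 124 = 887
Selection 5: 887 + 124 = 1011 → 1011 − 915 = 96
Selection 6: 96 + 124 = 220
Selection 7: 220 + 124 = 344
Selection 8: 344 + 124 = 468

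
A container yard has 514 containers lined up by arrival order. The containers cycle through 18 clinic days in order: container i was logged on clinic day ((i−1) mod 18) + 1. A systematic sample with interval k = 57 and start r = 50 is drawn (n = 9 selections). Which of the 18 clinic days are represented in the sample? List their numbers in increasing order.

Consecutive selections differ by k = 57, so their clinic day numbers differ by 57 mod 18 = 3.
gcd(57, 18) = 3, so the sample visits 18/3 = 6 distinct residues mod 18.
Start 50 is clinic day 14; the clinic days hit are 2, 5, 8, 11, 14, 17.

2, 5, 8, 11, 14, 17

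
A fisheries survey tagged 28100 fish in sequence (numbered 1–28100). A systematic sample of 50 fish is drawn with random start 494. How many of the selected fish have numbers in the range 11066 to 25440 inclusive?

k = 28100/50 = 562
First selection ≥ 11066: 494 + ⌈(11066−494)/562⌉·562 = 494 + 19×562 = 11172
Last selection ≤ 25440: 494 + ⌊(25440−494)/562⌋·562 = 494 + 44×562 = 25222
Count = 44 − 19 + 1 = 26

26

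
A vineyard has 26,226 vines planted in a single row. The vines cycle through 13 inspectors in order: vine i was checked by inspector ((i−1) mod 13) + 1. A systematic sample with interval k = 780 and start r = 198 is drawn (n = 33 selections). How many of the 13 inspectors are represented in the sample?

Consecutive selections differ by k = 780, so their inspector numbers differ by 780 mod 13 = 0.
gcd(780, 13) = 13, so the sample visits 13/13 = 1 distinct residues mod 13.
Start 198 is inspector 3; the inspectors hit are 3.

1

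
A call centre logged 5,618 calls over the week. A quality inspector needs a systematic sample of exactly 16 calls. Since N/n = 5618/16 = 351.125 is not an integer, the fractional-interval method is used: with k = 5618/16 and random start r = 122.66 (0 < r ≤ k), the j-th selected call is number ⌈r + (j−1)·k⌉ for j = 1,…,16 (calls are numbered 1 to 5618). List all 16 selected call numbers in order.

123, 474, 825, 1177, 1528, 1879, 2230, 2581, 2932, 3283, 3634, 3986, 4337, 4688, 5039, 5390

j=1: r + 0k = 122.66 → ⌈·⌉ = 123
j=2: r + 1k = 473.785 → ⌈·⌉ = 474
j=3: r + 2k = 824.91 → ⌈·⌉ = 825
j=4: r + 3k = 1176.035 → ⌈·⌉ = 1177
j=5: r + 4k = 1527.16 → ⌈·⌉ = 1528
j=6: r + 5k = 1878.285 → ⌈·⌉ = 1879
j=7: r + 6k = 2229.41 → ⌈·⌉ = 2230
j=8: r + 7k = 2580.535 → ⌈·⌉ = 2581
j=9: r + 8k = 2931.66 → ⌈·⌉ = 2932
j=10: r + 9k = 3282.785 → ⌈·⌉ = 3283
j=11: r + 10k = 3633.91 → ⌈·⌉ = 3634
j=12: r + 11k = 3985.035 → ⌈·⌉ = 3986
j=13: r + 12k = 4336.16 → ⌈·⌉ = 4337
j=14: r + 13k = 4687.285 → ⌈·⌉ = 4688
j=15: r + 14k = 5038.41 → ⌈·⌉ = 5039
j=16: r + 15k = 5389.535 → ⌈·⌉ = 5390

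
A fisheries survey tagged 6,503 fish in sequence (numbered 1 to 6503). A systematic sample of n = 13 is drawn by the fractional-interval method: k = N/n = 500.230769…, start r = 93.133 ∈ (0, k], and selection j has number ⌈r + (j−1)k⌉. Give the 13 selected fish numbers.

j=1: r + 0k = 93.133 → ⌈·⌉ = 94
j=2: r + 1k = 593.363769… → ⌈·⌉ = 594
j=3: r + 2k = 1093.594538… → ⌈·⌉ = 1094
j=4: r + 3k = 1593.825307… → ⌈·⌉ = 1594
j=5: r + 4k = 2094.056076… → ⌈·⌉ = 2095
j=6: r + 5k = 2594.286846… → ⌈·⌉ = 2595
j=7: r + 6k = 3094.517615… → ⌈·⌉ = 3095
j=8: r + 7k = 3594.748384… → ⌈·⌉ = 3595
j=9: r + 8k = 4094.979153… → ⌈·⌉ = 4095
j=10: r + 9k = 4595.209923… → ⌈·⌉ = 4596
j=11: r + 10k = 5095.440692… → ⌈·⌉ = 5096
j=12: r + 11k = 5595.671461… → ⌈·⌉ = 5596
j=13: r + 12k = 6095.902230… → ⌈·⌉ = 6096

94, 594, 1094, 1594, 2095, 2595, 3095, 3595, 4095, 4596, 5096, 5596, 6096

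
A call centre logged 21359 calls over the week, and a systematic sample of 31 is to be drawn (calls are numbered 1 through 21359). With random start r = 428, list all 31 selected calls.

k = N/n = 21359/31 = 689
call 1: 428
call 2: 428 + 689 = 1117
call 3: 1117 + 689 = 1806
call 4: 1806 + 689 = 2495
call 5: 2495 + 689 = 3184
call 6: 3184 + 689 = 3873
call 7: 3873 + 689 = 4562
call 8: 4562 + 689 = 5251
call 9: 5251 + 689 = 5940
call 10: 5940 + 689 = 6629
call 11: 6629 + 689 = 7318
call 12: 7318 + 689 = 8007
call 13: 8007 + 689 = 8696
call 14: 8696 + 689 = 9385
call 15: 9385 + 689 = 10074
call 16: 10074 + 689 = 10763
call 17: 10763 + 689 = 11452
call 18: 11452 + 689 = 12141
call 19: 12141 + 689 = 12830
call 20: 12830 + 689 = 13519
call 21: 13519 + 689 = 14208
call 22: 14208 + 689 = 14897
call 23: 14897 + 689 = 15586
call 24: 15586 + 689 = 16275
call 25: 16275 + 689 = 16964
call 26: 16964 + 689 = 17653
call 27: 17653 + 689 = 18342
call 28: 18342 + 689 = 19031
call 29: 19031 + 689 = 19720
call 30: 19720 + 689 = 20409
call 31: 20409 + 689 = 21098

428, 1117, 1806, 2495, 3184, 3873, 4562, 5251, 5940, 6629, 7318, 8007, 8696, 9385, 10074, 10763, 11452, 12141, 12830, 13519, 14208, 14897, 15586, 16275, 16964, 17653, 18342, 19031, 19720, 20409, 21098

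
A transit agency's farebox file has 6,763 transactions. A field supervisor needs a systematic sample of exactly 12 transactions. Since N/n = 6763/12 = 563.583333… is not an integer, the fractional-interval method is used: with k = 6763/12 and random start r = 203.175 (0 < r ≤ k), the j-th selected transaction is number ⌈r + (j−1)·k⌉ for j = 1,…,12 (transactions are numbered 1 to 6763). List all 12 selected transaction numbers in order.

j=1: r + 0k = 203.175 → ⌈·⌉ = 204
j=2: r + 1k = 766.758333… → ⌈·⌉ = 767
j=3: r + 2k = 1330.341666… → ⌈·⌉ = 1331
j=4: r + 3k = 1893.925 → ⌈·⌉ = 1894
j=5: r + 4k = 2457.508333… → ⌈·⌉ = 2458
j=6: r + 5k = 3021.091666… → ⌈·⌉ = 3022
j=7: r + 6k = 3584.675 → ⌈·⌉ = 3585
j=8: r + 7k = 4148.258333… → ⌈·⌉ = 4149
j=9: r + 8k = 4711.841666… → ⌈·⌉ = 4712
j=10: r + 9k = 5275.425 → ⌈·⌉ = 5276
j=11: r + 10k = 5839.008333… → ⌈·⌉ = 5840
j=12: r + 11k = 6402.591666… → ⌈·⌉ = 6403

204, 767, 1331, 1894, 2458, 3022, 3585, 4149, 4712, 5276, 5840, 6403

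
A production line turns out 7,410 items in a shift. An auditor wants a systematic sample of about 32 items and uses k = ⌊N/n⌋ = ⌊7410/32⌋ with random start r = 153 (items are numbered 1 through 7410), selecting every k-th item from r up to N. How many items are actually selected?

k = ⌊7410/32⌋ = 231
Achieved size = ⌊(7410 − 153)/231⌋ + 1 = ⌊7257/231⌋ + 1 = 31 + 1 = 32
(last selection: 153 + 31×231 = 7314 ≤ 7410; next would be 7545 > 7410)

32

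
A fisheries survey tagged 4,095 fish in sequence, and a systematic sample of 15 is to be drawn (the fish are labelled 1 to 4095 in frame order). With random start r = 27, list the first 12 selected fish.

k = N/n = 4095/15 = 273
fish 1: 27
fish 2: 27 + 273 = 300
fish 3: 300 + 273 = 573
fish 4: 573 + 273 = 846
fish 5: 846 + 273 = 1119
fish 6: 1119 + 273 = 1392
fish 7: 1392 + 273 = 1665
fish 8: 1665 + 273 = 1938
fish 9: 1938 + 273 = 2211
fish 10: 2211 + 273 = 2484
fish 11: 2484 + 273 = 2757
fish 12: 2757 + 273 = 3030

27, 300, 573, 846, 1119, 1392, 1665, 1938, 2211, 2484, 2757, 3030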